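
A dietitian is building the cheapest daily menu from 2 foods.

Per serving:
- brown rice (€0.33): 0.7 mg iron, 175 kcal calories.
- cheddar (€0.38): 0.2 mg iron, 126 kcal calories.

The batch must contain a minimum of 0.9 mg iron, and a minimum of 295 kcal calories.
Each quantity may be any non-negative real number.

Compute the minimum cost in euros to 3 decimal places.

€0.556

Set it up as a linear program. Let x1 = servings of brown rice, x2 = servings of cheddar.
min 0.33x1 + 0.38x2 with:
  0.7x1 + 0.2x2 ≥ 0.9   (iron)
  175x1 + 126x2 ≥ 295   (calories)
  x1, x2 ≥ 0.
The minimum-cost mix takes nothing from cheddar — only brown rice. Binding constraint: calories.
Solving gives x1 = 1.686.
Hence cost = 0.33·1.686 = €0.55638.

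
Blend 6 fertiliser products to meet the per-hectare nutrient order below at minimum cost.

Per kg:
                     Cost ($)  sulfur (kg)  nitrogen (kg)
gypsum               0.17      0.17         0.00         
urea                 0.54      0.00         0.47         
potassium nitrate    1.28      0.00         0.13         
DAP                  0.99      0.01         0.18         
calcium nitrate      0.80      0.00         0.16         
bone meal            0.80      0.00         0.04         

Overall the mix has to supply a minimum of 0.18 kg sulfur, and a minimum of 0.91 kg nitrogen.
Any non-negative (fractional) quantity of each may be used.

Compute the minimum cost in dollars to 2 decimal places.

Treat it as an LP. Let x1 = kg of gypsum, x2 = kg of urea, x3 = kg of potassium nitrate, x4 = kg of DAP, x5 = kg of calcium nitrate, x6 = kg of bone meal.
Minimise 0.17x1 + 0.54x2 + 1.28x3 + 0.99x4 + 0.8x5 + 0.8x6 s.t.:
  0.17x1 + 0.01x4 ≥ 0.18   (sulfur)
  0.47x2 + 0.13x3 + 0.18x4 + 0.16x5 + 0.04x6 ≥ 0.91   (nitrogen)
  x1, x2, x3, x4, x5, x6 ≥ 0.
The minimum-cost mix takes nothing from potassium nitrate, DAP, calcium nitrate, bone meal — only gypsum, urea. There the sulfur and nitrogen constraints are tight.
That vertex is x1 = 1.059, x2 = 1.936.
Objective = 0.17·1.059 + 0.54·1.936 = 1.2255.

$1.23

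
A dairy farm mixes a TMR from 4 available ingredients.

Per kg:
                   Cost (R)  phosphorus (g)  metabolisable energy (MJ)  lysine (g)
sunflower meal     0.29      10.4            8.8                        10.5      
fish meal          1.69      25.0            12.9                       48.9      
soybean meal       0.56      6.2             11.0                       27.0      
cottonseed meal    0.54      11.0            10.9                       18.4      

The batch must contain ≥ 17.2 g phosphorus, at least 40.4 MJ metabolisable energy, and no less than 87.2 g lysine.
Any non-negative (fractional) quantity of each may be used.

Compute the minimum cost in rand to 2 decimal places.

Let x1 = kg of sunflower meal, x2 = kg of fish meal, x3 = kg of soybean meal, x4 = kg of cottonseed meal.
min 0.29x1 + 1.69x2 + 0.56x3 + 0.54x4 with:
  10.4x1 + 25x2 + 6.2x3 + 11x4 ≥ 17.2   (phosphorus)
  8.8x1 + 12.9x2 + 11x3 + 10.9x4 ≥ 40.4   (metabolisable energy)
  10.5x1 + 48.9x2 + 27x3 + 18.4x4 ≥ 87.2   (lysine)
  x1, x2, x3, x4 ≥ 0.
At the optimum only sunflower meal, soybean meal are positive (fish meal, cottonseed meal = 0). The metabolisable energy and lysine requirements are met with equality.
Solving gives x1 = 1.078, x3 = 2.81.
Objective = 0.29·1.078 + 0.56·2.81 = 1.8862.

R1.89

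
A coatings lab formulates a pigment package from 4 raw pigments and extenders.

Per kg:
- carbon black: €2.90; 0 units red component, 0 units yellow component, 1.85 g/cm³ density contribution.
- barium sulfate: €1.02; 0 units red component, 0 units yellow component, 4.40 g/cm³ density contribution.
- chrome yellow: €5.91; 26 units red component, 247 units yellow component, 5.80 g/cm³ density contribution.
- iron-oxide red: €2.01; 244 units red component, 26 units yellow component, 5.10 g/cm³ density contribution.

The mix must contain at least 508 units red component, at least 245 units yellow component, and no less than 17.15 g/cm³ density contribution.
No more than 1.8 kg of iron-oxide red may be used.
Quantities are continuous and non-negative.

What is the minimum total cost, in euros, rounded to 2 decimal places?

€19.26

Set it up as a linear program. Let x1 = kg of carbon black, x2 = kg of barium sulfate, x3 = kg of chrome yellow, x4 = kg of iron-oxide red.
Minimize 2.9x1 + 1.02x2 + 5.91x3 + 2.01x4 with:
  26x3 + 244x4 ≥ 508   (red component)
  247x3 + 26x4 ≥ 245   (yellow component)
  1.85x1 + 4.4x2 + 5.8x3 + 5.1x4 ≥ 17.15   (density contribution)
  x4 ≤ 1.8
  x1, x2, x3, x4 ≥ 0.
At the optimum only chrome yellow, iron-oxide red are positive (carbon black, barium sulfate = 0). The red component and the iron-oxide red cap requirements are met with equality.
Optimal quantities: chrome yellow = 2.646 kg, iron-oxide red = 1.8 kg.
Cost = 5.91·2.646 + 2.01·1.8 = 19.2559.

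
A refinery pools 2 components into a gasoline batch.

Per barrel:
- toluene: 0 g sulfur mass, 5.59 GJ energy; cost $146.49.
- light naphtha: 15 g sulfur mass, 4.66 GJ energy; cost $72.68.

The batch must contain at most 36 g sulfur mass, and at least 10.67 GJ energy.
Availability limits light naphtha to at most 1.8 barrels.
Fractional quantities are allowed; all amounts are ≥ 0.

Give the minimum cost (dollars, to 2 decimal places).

$190.63

Set it up as a linear program. Let x1 = barrels of toluene, x2 = barrels of light naphtha.
Minimise 146.49x1 + 72.68x2 s.t.:
  15x2 ≤ 36   (sulfur mass)
  5.59x1 + 4.66x2 ≥ 10.67   (energy)
  x2 ≤ 1.8
  x1, x2 ≥ 0.
Both inputs are positive at the optimum. The energy and the light naphtha cap requirements are met with equality.
Solving gives x1 = 0.40823, x2 = 1.8.
Total cost: 146.49·0.40823 + 72.68·1.8 = 190.6256.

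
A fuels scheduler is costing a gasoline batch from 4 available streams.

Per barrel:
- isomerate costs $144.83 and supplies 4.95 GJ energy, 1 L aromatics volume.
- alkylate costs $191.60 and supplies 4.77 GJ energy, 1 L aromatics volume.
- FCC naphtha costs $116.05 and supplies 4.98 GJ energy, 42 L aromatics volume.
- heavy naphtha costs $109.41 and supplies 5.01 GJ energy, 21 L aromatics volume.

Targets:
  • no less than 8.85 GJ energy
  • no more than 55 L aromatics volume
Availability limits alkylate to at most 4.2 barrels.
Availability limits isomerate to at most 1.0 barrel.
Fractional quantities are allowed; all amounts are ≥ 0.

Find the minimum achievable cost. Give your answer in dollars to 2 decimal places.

$193.27

Let x1 = barrels of isomerate, x2 = barrels of alkylate, x3 = barrels of FCC naphtha, x4 = barrels of heavy naphtha.
min 144.83x1 + 191.6x2 + 116.05x3 + 109.41x4 s.t.:
  4.95x1 + 4.77x2 + 4.98x3 + 5.01x4 ≥ 8.85   (energy)
  1x1 + 1x2 + 42x3 + 21x4 ≤ 55   (aromatics volume)
  x2 ≤ 4.2
  x1 ≤ 1
  x1, x2, x3, x4 ≥ 0.
At the optimum only heavy naphtha is positive (isomerate, alkylate, FCC naphtha = 0). There the energy constraint is tight.
That vertex is x4 = 1.7665.
Cost = 109.41·1.7665 = 193.2728.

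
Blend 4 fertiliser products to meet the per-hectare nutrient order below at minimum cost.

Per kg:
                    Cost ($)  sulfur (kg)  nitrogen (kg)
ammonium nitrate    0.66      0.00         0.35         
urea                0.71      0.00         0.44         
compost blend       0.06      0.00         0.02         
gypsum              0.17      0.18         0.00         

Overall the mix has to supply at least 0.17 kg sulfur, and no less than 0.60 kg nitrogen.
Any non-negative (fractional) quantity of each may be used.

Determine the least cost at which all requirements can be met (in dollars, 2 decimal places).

$1.13

Let x1 = kg of ammonium nitrate, x2 = kg of urea, x3 = kg of compost blend, x4 = kg of gypsum.
Minimize 0.66x1 + 0.71x2 + 0.06x3 + 0.17x4 with:
  0.18x4 ≥ 0.17   (sulfur)
  0.35x1 + 0.44x2 + 0.02x3 ≥ 0.6   (nitrogen)
  x1, x2, x3, x4 ≥ 0.
The minimum-cost mix takes nothing from ammonium nitrate, compost blend — only urea, gypsum. There the sulfur and nitrogen constraints are tight.
So urea = 1.364 kg, gypsum = 0.9444 kg.
Cost = 0.71·1.364 + 0.17·0.9444 = 1.1290.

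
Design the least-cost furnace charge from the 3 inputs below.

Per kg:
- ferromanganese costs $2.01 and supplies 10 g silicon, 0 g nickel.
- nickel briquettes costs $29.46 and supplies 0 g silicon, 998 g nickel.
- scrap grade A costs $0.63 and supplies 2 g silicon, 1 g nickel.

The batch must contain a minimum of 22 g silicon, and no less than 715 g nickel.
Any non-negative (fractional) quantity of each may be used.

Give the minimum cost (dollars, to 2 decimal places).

$25.53

This is a linear program. Let x1 = kg of ferromanganese, x2 = kg of nickel briquettes, x3 = kg of scrap grade A.
min 2.01x1 + 29.46x2 + 0.63x3 with:
  10x1 + 2x3 ≥ 22   (silicon)
  998x2 + 1x3 ≥ 715   (nickel)
  x1, x2, x3 ≥ 0.
The minimum-cost mix takes nothing from scrap grade A — only ferromanganese, nickel briquettes. Binding constraints: silicon and nickel.
Solving gives x1 = 2.2, x2 = 0.7164.
Cost = 2.01·2.2 + 29.46·0.7164 = 25.5271.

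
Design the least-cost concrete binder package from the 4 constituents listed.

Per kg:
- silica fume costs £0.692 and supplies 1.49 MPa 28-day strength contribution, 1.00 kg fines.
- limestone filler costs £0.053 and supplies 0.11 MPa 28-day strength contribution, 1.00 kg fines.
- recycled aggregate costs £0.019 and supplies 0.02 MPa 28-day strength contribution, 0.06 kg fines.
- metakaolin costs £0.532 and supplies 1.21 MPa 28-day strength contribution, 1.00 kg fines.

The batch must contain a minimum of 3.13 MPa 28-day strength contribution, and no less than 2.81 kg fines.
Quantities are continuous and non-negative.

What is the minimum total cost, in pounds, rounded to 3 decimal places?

£1.377

Let x1 = kg of silica fume, x2 = kg of limestone filler, x3 = kg of recycled aggregate, x4 = kg of metakaolin.
Minimise 0.692x1 + 0.053x2 + 0.019x3 + 0.532x4 subject to:
  1.49x1 + 0.11x2 + 0.02x3 + 1.21x4 ≥ 3.13   (28-day strength contribution)
  1x1 + 1x2 + 0.06x3 + 1x4 ≥ 2.81   (fines)
  x1, x2, x3, x4 ≥ 0.
The minimum-cost mix takes nothing from silica fume, recycled aggregate — only limestone filler, metakaolin. There the 28-day strength contribution and fines constraints are tight.
Solving gives x2 = 0.2455, x4 = 2.564.
Total cost: 0.053·0.2455 + 0.532·2.564 = 1.37706.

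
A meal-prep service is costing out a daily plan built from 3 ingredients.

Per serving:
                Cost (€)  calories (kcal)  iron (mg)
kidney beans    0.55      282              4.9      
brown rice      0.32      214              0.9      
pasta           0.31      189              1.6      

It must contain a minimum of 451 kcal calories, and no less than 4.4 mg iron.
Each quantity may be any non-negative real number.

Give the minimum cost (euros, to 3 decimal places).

€0.760

Let x1 = servings of kidney beans, x2 = servings of brown rice, x3 = servings of pasta.
Minimise 0.55x1 + 0.32x2 + 0.31x3 with:
  282x1 + 214x2 + 189x3 ≥ 451   (calories)
  4.9x1 + 0.9x2 + 1.6x3 ≥ 4.4   (iron)
  x1, x2, x3 ≥ 0.
The optimal basis is {kidney beans, pasta}; brown rice drops out. The calories and iron requirements are met with equality.
Optimal quantities: kidney beans = 0.2316 servings, pasta = 2.041 servings.
Hence cost = 0.55·0.2316 + 0.31·2.041 = €0.76009.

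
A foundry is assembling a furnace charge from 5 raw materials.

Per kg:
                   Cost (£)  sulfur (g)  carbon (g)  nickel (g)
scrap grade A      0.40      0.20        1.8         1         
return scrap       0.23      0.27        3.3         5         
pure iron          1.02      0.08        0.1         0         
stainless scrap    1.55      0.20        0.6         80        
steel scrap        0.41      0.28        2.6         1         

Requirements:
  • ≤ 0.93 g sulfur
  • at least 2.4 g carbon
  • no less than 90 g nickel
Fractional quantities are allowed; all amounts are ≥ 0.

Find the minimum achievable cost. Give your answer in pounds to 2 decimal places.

£1.81

Let x1 = kg of scrap grade A, x2 = kg of return scrap, x3 = kg of pure iron, x4 = kg of stainless scrap, x5 = kg of steel scrap.
Minimize 0.4x1 + 0.23x2 + 1.02x3 + 1.55x4 + 0.41x5 s.t.:
  0.2x1 + 0.27x2 + 0.08x3 + 0.2x4 + 0.28x5 ≤ 0.93   (sulfur)
  1.8x1 + 3.3x2 + 0.1x3 + 0.6x4 + 2.6x5 ≥ 2.4   (carbon)
  1x1 + 5x2 + 80x4 + 1x5 ≥ 90   (nickel)
  x1, x2, x3, x4, x5 ≥ 0.
At the optimum only return scrap, stainless scrap are positive (scrap grade A, pure iron, steel scrap = 0). Binding constraints: carbon and nickel.
That vertex is x2 = 0.5287, x4 = 1.092.
Total cost: 0.23·0.5287 + 1.55·1.092 = 1.8142.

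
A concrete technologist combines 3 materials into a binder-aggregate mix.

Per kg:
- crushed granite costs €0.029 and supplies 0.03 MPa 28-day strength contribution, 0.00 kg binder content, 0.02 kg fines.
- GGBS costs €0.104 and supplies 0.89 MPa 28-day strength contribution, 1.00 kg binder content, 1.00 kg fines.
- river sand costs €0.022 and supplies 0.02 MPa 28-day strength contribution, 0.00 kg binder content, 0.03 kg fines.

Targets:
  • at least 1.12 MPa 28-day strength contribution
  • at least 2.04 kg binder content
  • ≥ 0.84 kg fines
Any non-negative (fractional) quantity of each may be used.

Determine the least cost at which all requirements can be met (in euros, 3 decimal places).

This is a linear program. Let x1 = kg of crushed granite, x2 = kg of GGBS, x3 = kg of river sand.
Minimise 0.029x1 + 0.104x2 + 0.022x3 s.t.:
  0.03x1 + 0.89x2 + 0.02x3 ≥ 1.12   (28-day strength contribution)
  1x2 ≥ 2.04   (binder content)
  0.02x1 + 1x2 + 0.03x3 ≥ 0.84   (fines)
  x1, x2, x3 ≥ 0.
The minimum-cost mix takes nothing from crushed granite, river sand — only GGBS. The binder content requirement is met with equality.
So GGBS = 2.04 kg.
Objective = 0.104·2.04 = 0.21216.

€0.212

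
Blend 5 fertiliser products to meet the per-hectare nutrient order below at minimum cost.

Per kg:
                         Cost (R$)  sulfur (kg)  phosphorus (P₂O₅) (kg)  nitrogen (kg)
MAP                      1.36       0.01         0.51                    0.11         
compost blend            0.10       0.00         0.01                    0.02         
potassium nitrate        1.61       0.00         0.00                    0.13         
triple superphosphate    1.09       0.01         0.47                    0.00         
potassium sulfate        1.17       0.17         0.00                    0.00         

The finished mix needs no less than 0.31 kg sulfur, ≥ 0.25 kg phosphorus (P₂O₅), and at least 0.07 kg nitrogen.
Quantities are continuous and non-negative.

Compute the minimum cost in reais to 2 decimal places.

R$2.83

Let x1 = kg of MAP, x2 = kg of compost blend, x3 = kg of potassium nitrate, x4 = kg of triple superphosphate, x5 = kg of potassium sulfate.
min 1.36x1 + 0.1x2 + 1.61x3 + 1.09x4 + 1.17x5 subject to:
  0.01x1 + 0.01x4 + 0.17x5 ≥ 0.31   (sulfur)
  0.51x1 + 0.01x2 + 0.47x4 ≥ 0.25   (phosphorus (P₂O₅))
  0.11x1 + 0.02x2 + 0.13x3 ≥ 0.07   (nitrogen)
  x1, x2, x3, x4, x5 ≥ 0.
The cheapest feasible vertex uses only MAP, compost blend, potassium sulfate; potassium nitrate, triple superphosphate are not used. There the sulfur, phosphorus (P₂O₅), nitrogen constraints are tight.
That vertex is x1 = 0.4725, x2 = 0.9011, x5 = 1.796.
Hence cost = 1.36·0.4725 + 0.1·0.9011 + 1.17·1.796 = R$2.8340.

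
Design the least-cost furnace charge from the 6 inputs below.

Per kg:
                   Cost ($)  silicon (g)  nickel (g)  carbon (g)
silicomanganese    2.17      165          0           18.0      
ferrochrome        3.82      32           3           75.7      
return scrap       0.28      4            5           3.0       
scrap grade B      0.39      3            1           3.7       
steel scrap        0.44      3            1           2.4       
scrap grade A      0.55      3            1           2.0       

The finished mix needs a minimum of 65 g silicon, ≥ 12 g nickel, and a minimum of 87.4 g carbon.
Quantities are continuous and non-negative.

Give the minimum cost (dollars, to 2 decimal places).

This is a linear program. Let x1 = kg of silicomanganese, x2 = kg of ferrochrome, x3 = kg of return scrap, x4 = kg of scrap grade B, x5 = kg of steel scrap, x6 = kg of scrap grade A.
min 2.17x1 + 3.82x2 + 0.28x3 + 0.39x4 + 0.44x5 + 0.55x6 s.t.:
  165x1 + 32x2 + 4x3 + 3x4 + 3x5 + 3x6 ≥ 65   (silicon)
  3x2 + 5x3 + 1x4 + 1x5 + 1x6 ≥ 12   (nickel)
  18x1 + 75.7x2 + 3x3 + 3.7x4 + 2.4x5 + 2x6 ≥ 87.4   (carbon)
  x1, x2, x3, x4, x5, x6 ≥ 0.
The minimum-cost mix takes nothing from scrap grade B, steel scrap, scrap grade A — only silicomanganese, ferrochrome, return scrap. There the silicon, nickel, carbon constraints are tight.
Solving gives x1 = 0.1475, x2 = 1.049, x3 = 1.77.
Total cost: 2.17·0.1475 + 3.82·1.049 + 0.28·1.77 = 4.8229.

$4.82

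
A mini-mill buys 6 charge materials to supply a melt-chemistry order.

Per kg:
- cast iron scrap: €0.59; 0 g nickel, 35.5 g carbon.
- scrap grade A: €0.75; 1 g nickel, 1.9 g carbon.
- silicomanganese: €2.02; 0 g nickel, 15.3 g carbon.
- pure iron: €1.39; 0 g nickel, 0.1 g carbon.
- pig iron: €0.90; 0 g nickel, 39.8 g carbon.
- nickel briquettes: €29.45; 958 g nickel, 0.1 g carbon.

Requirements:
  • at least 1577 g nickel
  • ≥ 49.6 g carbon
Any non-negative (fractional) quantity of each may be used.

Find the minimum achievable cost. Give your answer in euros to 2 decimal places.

€49.30

Let x1 = kg of cast iron scrap, x2 = kg of scrap grade A, x3 = kg of silicomanganese, x4 = kg of pure iron, x5 = kg of pig iron, x6 = kg of nickel briquettes.
min 0.59x1 + 0.75x2 + 2.02x3 + 1.39x4 + 0.9x5 + 29.45x6 s.t.:
  1x2 + 958x6 ≥ 1577   (nickel)
  35.5x1 + 1.9x2 + 15.3x3 + 0.1x4 + 39.8x5 + 0.1x6 ≥ 49.6   (carbon)
  x1, x2, x3, x4, x5, x6 ≥ 0.
The optimal basis is {cast iron scrap, nickel briquettes}; scrap grade A, silicomanganese, pure iron, pig iron drop out. The nickel and carbon requirements are met with equality.
Solving gives x1 = 1.393, x6 = 1.646.
Objective = 0.59·1.393 + 29.45·1.646 = 49.2966.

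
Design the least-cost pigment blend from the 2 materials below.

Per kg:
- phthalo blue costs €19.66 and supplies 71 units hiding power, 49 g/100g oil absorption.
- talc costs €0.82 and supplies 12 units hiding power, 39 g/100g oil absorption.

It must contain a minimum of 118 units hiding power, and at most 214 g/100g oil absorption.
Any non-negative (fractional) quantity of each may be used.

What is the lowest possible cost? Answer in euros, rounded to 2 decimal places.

Let x1 = kg of phthalo blue, x2 = kg of talc.
Minimise 19.66x1 + 0.82x2 with:
  71x1 + 12x2 ≥ 118   (hiding power)
  49x1 + 39x2 ≤ 214   (oil absorption)
  x1, x2 ≥ 0.
Both inputs are positive at the optimum. The hiding power and oil absorption requirements are met with equality.
That vertex is x1 = 0.9326, x2 = 4.315.
Total cost: 19.66·0.9326 + 0.82·4.315 = 21.8732.

€21.87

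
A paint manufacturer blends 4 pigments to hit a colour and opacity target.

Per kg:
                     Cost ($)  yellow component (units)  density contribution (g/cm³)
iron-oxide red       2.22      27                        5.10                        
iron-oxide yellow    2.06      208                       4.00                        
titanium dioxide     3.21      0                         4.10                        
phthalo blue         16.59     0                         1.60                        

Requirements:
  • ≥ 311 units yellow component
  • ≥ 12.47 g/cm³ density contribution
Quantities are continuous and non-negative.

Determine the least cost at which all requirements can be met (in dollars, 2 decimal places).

Let x1 = kg of iron-oxide red, x2 = kg of iron-oxide yellow, x3 = kg of titanium dioxide, x4 = kg of phthalo blue.
min 2.22x1 + 2.06x2 + 3.21x3 + 16.59x4 with:
  27x1 + 208x2 ≥ 311   (yellow component)
  5.1x1 + 4x2 + 4.1x3 + 1.6x4 ≥ 12.47   (density contribution)
  x1, x2, x3, x4 ≥ 0.
The cheapest feasible vertex uses only iron-oxide red, iron-oxide yellow; titanium dioxide, phthalo blue are not used. There the yellow component and density contribution constraints are tight.
So iron-oxide red = 1.417 kg, iron-oxide yellow = 1.311 kg.
Hence cost = 2.22·1.417 + 2.06·1.311 = $5.8464.

$5.85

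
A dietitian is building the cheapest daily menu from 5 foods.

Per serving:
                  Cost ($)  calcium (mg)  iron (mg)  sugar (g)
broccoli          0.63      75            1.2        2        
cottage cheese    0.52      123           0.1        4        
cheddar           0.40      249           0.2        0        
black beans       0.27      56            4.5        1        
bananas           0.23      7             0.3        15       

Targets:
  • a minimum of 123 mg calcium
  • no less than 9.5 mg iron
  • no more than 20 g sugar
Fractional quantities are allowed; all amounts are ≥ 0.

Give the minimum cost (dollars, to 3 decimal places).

$0.578

This is a linear program. Let x1 = servings of broccoli, x2 = servings of cottage cheese, x3 = servings of cheddar, x4 = servings of black beans, x5 = servings of bananas.
Minimise 0.63x1 + 0.52x2 + 0.4x3 + 0.27x4 + 0.23x5 subject to:
  75x1 + 123x2 + 249x3 + 56x4 + 7x5 ≥ 123   (calcium)
  1.2x1 + 0.1x2 + 0.2x3 + 4.5x4 + 0.3x5 ≥ 9.5   (iron)
  2x1 + 4x2 + 1x4 + 15x5 ≤ 20   (sugar)
  x1, x2, x3, x4, x5 ≥ 0.
The minimum-cost mix takes nothing from broccoli, cottage cheese, bananas — only cheddar, black beans. The calcium and iron requirements are met with equality.
Optimal quantities: cheddar = 0.019382 servings, black beans = 2.1102 servings.
Total cost: 0.4·0.019382 + 0.27·2.1102 = 0.57751.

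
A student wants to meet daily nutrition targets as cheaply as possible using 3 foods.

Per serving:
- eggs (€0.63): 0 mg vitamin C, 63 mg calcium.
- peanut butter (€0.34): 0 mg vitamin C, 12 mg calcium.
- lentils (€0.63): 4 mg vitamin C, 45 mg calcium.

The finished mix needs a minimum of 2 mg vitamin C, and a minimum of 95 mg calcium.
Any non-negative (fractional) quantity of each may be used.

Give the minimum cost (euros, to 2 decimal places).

Set it up as a linear program. Let x1 = servings of eggs, x2 = servings of peanut butter, x3 = servings of lentils.
min 0.63x1 + 0.34x2 + 0.63x3 s.t.:
  4x3 ≥ 2   (vitamin C)
  63x1 + 12x2 + 45x3 ≥ 95   (calcium)
  x1, x2, x3 ≥ 0.
At the optimum only eggs, lentils are positive (peanut butter = 0). Binding constraints: vitamin C and calcium.
That vertex is x1 = 1.151, x3 = 0.5.
Hence cost = 0.63·1.151 + 0.63·0.5 = €1.0401.

€1.04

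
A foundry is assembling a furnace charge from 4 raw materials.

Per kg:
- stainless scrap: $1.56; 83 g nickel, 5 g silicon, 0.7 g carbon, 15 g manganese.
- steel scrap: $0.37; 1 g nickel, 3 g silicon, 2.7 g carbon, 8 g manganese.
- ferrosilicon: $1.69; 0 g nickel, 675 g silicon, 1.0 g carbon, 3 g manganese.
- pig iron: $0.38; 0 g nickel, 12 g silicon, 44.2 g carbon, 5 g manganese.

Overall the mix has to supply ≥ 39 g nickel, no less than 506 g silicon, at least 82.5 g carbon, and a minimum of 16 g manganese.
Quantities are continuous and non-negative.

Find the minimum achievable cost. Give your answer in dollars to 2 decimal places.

Let x1 = kg of stainless scrap, x2 = kg of steel scrap, x3 = kg of ferrosilicon, x4 = kg of pig iron.
Minimise 1.56x1 + 0.37x2 + 1.69x3 + 0.38x4 s.t.:
  83x1 + 1x2 ≥ 39   (nickel)
  5x1 + 3x2 + 675x3 + 12x4 ≥ 506   (silicon)
  0.7x1 + 2.7x2 + 1x3 + 44.2x4 ≥ 82.5   (carbon)
  15x1 + 8x2 + 3x3 + 5x4 ≥ 16   (manganese)
  x1, x2, x3, x4 ≥ 0.
The cheapest feasible vertex uses only stainless scrap, ferrosilicon, pig iron; steel scrap is not used. There the nickel, silicon, carbon constraints are tight.
So stainless scrap = 0.4699 kg, ferrosilicon = 0.7134 kg, pig iron = 1.843 kg.
Hence cost = 1.56·0.4699 + 1.69·0.7134 + 0.38·1.843 = $2.6390.

$2.64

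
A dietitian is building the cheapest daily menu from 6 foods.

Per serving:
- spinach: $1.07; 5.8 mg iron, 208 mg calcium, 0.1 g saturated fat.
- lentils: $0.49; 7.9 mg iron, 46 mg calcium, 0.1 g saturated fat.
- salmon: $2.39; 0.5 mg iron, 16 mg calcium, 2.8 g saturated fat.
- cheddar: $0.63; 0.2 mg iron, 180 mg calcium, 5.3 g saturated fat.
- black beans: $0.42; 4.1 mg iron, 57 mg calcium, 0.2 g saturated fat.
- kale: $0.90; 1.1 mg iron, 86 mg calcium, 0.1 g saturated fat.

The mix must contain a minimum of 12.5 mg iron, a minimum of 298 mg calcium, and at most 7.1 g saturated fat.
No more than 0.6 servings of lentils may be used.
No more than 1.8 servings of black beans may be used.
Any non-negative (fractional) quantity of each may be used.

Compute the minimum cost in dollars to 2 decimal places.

Set it up as a linear program. Let x1 = servings of spinach, x2 = servings of lentils, x3 = servings of salmon, x4 = servings of cheddar, x5 = servings of black beans, x6 = servings of kale.
min 1.07x1 + 0.49x2 + 2.39x3 + 0.63x4 + 0.42x5 + 0.9x6 s.t.:
  5.8x1 + 7.9x2 + 0.5x3 + 0.2x4 + 4.1x5 + 1.1x6 ≥ 12.5   (iron)
  208x1 + 46x2 + 16x3 + 180x4 + 57x5 + 86x6 ≥ 298   (calcium)
  0.1x1 + 0.1x2 + 2.8x3 + 5.3x4 + 0.2x5 + 0.1x6 ≤ 7.1   (saturated fat)
  x2 ≤ 0.6
  x5 ≤ 1.8
  x1, x2, x3, x4, x5, x6 ≥ 0.
The optimal basis is {spinach, lentils, cheddar, black beans}; salmon, kale drop out. There the iron, calcium, the lentils cap, the black beans cap constraints are tight.
So spinach = 0.03476 servings, lentils = 0.6 servings, cheddar = 0.8921 servings, black beans = 1.8 servings.
Total cost: 1.07·0.03476 + 0.49·0.6 + 0.63·0.8921 + 0.42·1.8 = 1.6492.

$1.65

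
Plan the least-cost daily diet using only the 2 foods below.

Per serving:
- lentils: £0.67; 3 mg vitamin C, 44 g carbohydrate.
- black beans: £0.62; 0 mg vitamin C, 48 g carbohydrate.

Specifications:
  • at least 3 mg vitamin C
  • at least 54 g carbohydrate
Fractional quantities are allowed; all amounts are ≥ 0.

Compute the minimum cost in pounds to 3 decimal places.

Let x1 = servings of lentils, x2 = servings of black beans.
Minimize 0.67x1 + 0.62x2 s.t.:
  3x1 ≥ 3   (vitamin C)
  44x1 + 48x2 ≥ 54   (carbohydrate)
  x1, x2 ≥ 0.
Both inputs are positive at the optimum. Binding constraints: vitamin C and carbohydrate.
Optimal quantities: lentils = 1 serving, black beans = 0.2083 servings.
Cost = 0.67·1 + 0.62·0.2083 = 0.79915.

£0.799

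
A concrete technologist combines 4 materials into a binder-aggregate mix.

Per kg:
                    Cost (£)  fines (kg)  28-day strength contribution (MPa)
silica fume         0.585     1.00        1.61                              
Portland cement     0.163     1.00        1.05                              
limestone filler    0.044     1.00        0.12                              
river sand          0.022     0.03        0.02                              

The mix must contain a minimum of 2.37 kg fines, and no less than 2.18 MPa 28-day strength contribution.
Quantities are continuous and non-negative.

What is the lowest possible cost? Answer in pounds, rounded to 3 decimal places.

Set it up as a linear program. Let x1 = kg of silica fume, x2 = kg of Portland cement, x3 = kg of limestone filler, x4 = kg of river sand.
min 0.585x1 + 0.163x2 + 0.044x3 + 0.022x4 subject to:
  1x1 + 1x2 + 1x3 + 0.03x4 ≥ 2.37   (fines)
  1.61x1 + 1.05x2 + 0.12x3 + 0.02x4 ≥ 2.18   (28-day strength contribution)
  x1, x2, x3, x4 ≥ 0.
The cheapest feasible vertex uses only Portland cement, limestone filler; silica fume, river sand are not used. There the fines and 28-day strength contribution constraints are tight.
That vertex is x2 = 2.038, x3 = 0.3317.
Cost = 0.163·2.038 + 0.044·0.3317 = 0.34679.

£0.347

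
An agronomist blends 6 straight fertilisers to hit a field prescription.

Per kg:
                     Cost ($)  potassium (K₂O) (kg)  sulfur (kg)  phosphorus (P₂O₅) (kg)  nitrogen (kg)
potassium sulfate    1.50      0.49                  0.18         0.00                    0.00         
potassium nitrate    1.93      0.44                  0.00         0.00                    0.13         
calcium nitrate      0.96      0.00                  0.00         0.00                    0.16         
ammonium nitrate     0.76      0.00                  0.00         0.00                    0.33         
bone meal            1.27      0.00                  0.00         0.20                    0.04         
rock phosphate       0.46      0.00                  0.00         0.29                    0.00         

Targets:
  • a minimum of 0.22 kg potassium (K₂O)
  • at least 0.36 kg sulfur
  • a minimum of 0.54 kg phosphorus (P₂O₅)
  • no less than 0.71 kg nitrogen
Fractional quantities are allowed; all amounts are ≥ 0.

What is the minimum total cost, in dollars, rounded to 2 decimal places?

This is a linear program. Let x1 = kg of potassium sulfate, x2 = kg of potassium nitrate, x3 = kg of calcium nitrate, x4 = kg of ammonium nitrate, x5 = kg of bone meal, x6 = kg of rock phosphate.
Minimize 1.5x1 + 1.93x2 + 0.96x3 + 0.76x4 + 1.27x5 + 0.46x6 with:
  0.49x1 + 0.44x2 ≥ 0.22   (potassium (K₂O))
  0.18x1 ≥ 0.36   (sulfur)
  0.2x5 + 0.29x6 ≥ 0.54   (phosphorus (P₂O₅))
  0.13x2 + 0.16x3 + 0.33x4 + 0.04x5 ≥ 0.71   (nitrogen)
  x1, x2, x3, x4, x5, x6 ≥ 0.
The optimal basis is {potassium sulfate, ammonium nitrate, rock phosphate}; potassium nitrate, calcium nitrate, bone meal drop out. There the sulfur, phosphorus (P₂O₅), nitrogen constraints are tight.
So potassium sulfate = 2 kg, ammonium nitrate = 2.152 kg, rock phosphate = 1.862 kg.
Total cost: 1.5·2 + 0.76·2.152 + 0.46·1.862 = 5.4920.

$5.49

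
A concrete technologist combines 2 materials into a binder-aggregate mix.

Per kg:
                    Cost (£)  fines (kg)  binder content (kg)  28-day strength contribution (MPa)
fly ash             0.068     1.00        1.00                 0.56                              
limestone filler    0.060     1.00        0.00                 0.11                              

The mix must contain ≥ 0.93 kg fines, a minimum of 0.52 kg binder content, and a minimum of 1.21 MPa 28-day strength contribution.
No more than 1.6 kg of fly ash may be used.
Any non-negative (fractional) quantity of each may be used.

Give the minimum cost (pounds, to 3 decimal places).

£0.280

Treat it as an LP. Let x1 = kg of fly ash, x2 = kg of limestone filler.
Minimize 0.068x1 + 0.06x2 subject to:
  1x1 + 1x2 ≥ 0.93   (fines)
  1x1 ≥ 0.52   (binder content)
  0.56x1 + 0.11x2 ≥ 1.21   (28-day strength contribution)
  x1 ≤ 1.6
  x1, x2 ≥ 0.
Both inputs are positive at the optimum. Binding constraints: 28-day strength contribution and the fly ash cap.
Optimal quantities: fly ash = 1.6 kg, limestone filler = 2.855 kg.
Cost = 0.068·1.6 + 0.06·2.855 = 0.28010.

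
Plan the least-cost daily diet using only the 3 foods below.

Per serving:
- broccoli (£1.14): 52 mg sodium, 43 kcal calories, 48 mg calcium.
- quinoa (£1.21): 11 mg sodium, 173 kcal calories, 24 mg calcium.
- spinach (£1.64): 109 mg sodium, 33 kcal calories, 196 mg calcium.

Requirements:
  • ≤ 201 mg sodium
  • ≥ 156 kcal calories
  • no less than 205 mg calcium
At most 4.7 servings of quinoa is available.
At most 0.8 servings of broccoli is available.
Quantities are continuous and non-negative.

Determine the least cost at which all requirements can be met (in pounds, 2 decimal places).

This is a linear program. Let x1 = servings of broccoli, x2 = servings of quinoa, x3 = servings of spinach.
Minimise 1.14x1 + 1.21x2 + 1.64x3 s.t.:
  52x1 + 11x2 + 109x3 ≤ 201   (sodium)
  43x1 + 173x2 + 33x3 ≥ 156   (calories)
  48x1 + 24x2 + 196x3 ≥ 205   (calcium)
  x2 ≤ 4.7
  x1 ≤ 0.8
  x1, x2, x3 ≥ 0.
The minimum-cost mix takes nothing from broccoli — only quinoa, spinach. The calories and calcium requirements are met with equality.
Solving gives x2 = 0.719, x3 = 0.9579.
Objective = 1.21·0.719 + 1.64·0.9579 = 2.4409.

£2.44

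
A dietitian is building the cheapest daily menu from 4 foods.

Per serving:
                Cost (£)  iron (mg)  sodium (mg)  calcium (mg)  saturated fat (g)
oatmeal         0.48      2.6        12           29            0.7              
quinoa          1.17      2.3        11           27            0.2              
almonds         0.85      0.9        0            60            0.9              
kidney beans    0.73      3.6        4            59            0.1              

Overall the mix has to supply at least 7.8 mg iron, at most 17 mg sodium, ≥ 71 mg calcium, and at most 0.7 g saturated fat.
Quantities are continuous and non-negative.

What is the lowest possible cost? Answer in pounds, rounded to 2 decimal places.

£1.55

Let x1 = servings of oatmeal, x2 = servings of quinoa, x3 = servings of almonds, x4 = servings of kidney beans.
Minimize 0.48x1 + 1.17x2 + 0.85x3 + 0.73x4 s.t.:
  2.6x1 + 2.3x2 + 0.9x3 + 3.6x4 ≥ 7.8   (iron)
  12x1 + 11x2 + 4x4 ≤ 17   (sodium)
  29x1 + 27x2 + 60x3 + 59x4 ≥ 71   (calcium)
  0.7x1 + 0.2x2 + 0.9x3 + 0.1x4 ≤ 0.7   (saturated fat)
  x1, x2, x3, x4 ≥ 0.
The optimal basis is {oatmeal, kidney beans}; quinoa, almonds drop out. There the iron and saturated fat constraints are tight.
Solving gives x1 = 0.7699, x4 = 1.611.
Cost = 0.48·0.7699 + 0.73·1.611 = 1.5456.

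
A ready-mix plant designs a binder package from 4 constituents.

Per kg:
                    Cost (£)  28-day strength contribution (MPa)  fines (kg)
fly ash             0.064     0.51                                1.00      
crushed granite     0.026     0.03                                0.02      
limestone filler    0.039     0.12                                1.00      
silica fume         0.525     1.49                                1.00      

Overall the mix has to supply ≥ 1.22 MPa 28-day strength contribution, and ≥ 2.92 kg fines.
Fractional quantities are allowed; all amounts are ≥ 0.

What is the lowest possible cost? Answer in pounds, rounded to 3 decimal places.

£0.170

This is a linear program. Let x1 = kg of fly ash, x2 = kg of crushed granite, x3 = kg of limestone filler, x4 = kg of silica fume.
Minimise 0.064x1 + 0.026x2 + 0.039x3 + 0.525x4 s.t.:
  0.51x1 + 0.03x2 + 0.12x3 + 1.49x4 ≥ 1.22   (28-day strength contribution)
  1x1 + 0.02x2 + 1x3 + 1x4 ≥ 2.92   (fines)
  x1, x2, x3, x4 ≥ 0.
The cheapest feasible vertex uses only fly ash, limestone filler; crushed granite, silica fume are not used. There the 28-day strength contribution and fines constraints are tight.
Solving gives x1 = 2.23, x3 = 0.6903.
Objective = 0.064·2.23 + 0.039·0.6903 = 0.16964.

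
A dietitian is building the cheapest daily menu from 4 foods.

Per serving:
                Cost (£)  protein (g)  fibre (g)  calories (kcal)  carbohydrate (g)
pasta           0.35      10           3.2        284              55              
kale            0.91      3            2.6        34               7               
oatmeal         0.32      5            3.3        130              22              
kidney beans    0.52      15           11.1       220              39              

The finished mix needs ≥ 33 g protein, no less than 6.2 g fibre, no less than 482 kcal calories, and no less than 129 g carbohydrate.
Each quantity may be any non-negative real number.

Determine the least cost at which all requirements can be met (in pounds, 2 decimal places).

Let x1 = servings of pasta, x2 = servings of kale, x3 = servings of oatmeal, x4 = servings of kidney beans.
Minimise 0.35x1 + 0.91x2 + 0.32x3 + 0.52x4 with:
  10x1 + 3x2 + 5x3 + 15x4 ≥ 33   (protein)
  3.2x1 + 2.6x2 + 3.3x3 + 11.1x4 ≥ 6.2   (fibre)
  284x1 + 34x2 + 130x3 + 220x4 ≥ 482   (calories)
  55x1 + 7x2 + 22x3 + 39x4 ≥ 129   (carbohydrate)
  x1, x2, x3, x4 ≥ 0.
The optimal basis is {pasta, kidney beans}; kale, oatmeal drop out. There the protein and carbohydrate constraints are tight.
That vertex is x1 = 1.49, x4 = 1.207.
Cost = 0.35·1.49 + 0.52·1.207 = 1.1491.

£1.15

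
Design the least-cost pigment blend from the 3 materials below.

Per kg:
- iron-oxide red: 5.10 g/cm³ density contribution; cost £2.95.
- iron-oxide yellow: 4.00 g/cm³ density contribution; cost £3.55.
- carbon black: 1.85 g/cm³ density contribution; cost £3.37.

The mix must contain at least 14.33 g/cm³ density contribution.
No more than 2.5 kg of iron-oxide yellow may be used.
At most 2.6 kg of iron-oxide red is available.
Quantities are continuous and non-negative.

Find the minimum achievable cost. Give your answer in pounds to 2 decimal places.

Treat it as an LP. Let x1 = kg of iron-oxide red, x2 = kg of iron-oxide yellow, x3 = kg of carbon black.
min 2.95x1 + 3.55x2 + 3.37x3 s.t.:
  5.1x1 + 4x2 + 1.85x3 ≥ 14.33   (density contribution)
  x2 ≤ 2.5
  x1 ≤ 2.6
  x1, x2, x3 ≥ 0.
At the optimum only iron-oxide red, iron-oxide yellow are positive (carbon black = 0). The density contribution and the iron-oxide red cap requirements are met with equality.
Solving gives x1 = 2.6, x2 = 0.2675.
Total cost: 2.95·2.6 + 3.55·0.2675 = 8.6196.

£8.62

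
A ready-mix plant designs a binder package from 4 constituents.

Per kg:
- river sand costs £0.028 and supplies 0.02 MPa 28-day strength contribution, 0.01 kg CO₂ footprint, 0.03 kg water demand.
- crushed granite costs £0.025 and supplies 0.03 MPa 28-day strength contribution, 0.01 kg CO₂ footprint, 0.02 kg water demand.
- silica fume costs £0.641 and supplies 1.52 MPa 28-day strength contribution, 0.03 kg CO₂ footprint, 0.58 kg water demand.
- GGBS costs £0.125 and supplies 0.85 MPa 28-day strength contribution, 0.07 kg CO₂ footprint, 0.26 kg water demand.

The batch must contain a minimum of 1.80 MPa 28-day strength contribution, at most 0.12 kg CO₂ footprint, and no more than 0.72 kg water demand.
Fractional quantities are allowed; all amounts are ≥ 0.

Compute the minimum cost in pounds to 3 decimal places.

£0.389

This is a linear program. Let x1 = kg of river sand, x2 = kg of crushed granite, x3 = kg of silica fume, x4 = kg of GGBS.
Minimise 0.028x1 + 0.025x2 + 0.641x3 + 0.125x4 subject to:
  0.02x1 + 0.03x2 + 1.52x3 + 0.85x4 ≥ 1.8   (28-day strength contribution)
  0.01x1 + 0.01x2 + 0.03x3 + 0.07x4 ≤ 0.12   (CO₂ footprint)
  0.03x1 + 0.02x2 + 0.58x3 + 0.26x4 ≤ 0.72   (water demand)
  x1, x2, x3, x4 ≥ 0.
The cheapest feasible vertex uses only silica fume, GGBS; river sand, crushed granite are not used. The 28-day strength contribution and CO₂ footprint requirements are met with equality.
So silica fume = 0.2967 kg, GGBS = 1.587 kg.
Cost = 0.641·0.2967 + 0.125·1.587 = 0.38856.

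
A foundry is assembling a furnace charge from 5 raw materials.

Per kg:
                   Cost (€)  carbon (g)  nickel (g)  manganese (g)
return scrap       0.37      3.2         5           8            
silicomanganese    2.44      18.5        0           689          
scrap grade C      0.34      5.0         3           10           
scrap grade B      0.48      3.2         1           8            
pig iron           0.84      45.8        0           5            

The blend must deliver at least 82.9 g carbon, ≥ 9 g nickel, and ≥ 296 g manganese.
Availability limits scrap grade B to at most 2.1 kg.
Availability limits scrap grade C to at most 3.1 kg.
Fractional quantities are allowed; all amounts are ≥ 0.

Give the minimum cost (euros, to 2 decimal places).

€2.92

Set it up as a linear program. Let x1 = kg of return scrap, x2 = kg of silicomanganese, x3 = kg of scrap grade C, x4 = kg of scrap grade B, x5 = kg of pig iron.
Minimise 0.37x1 + 2.44x2 + 0.34x3 + 0.48x4 + 0.84x5 s.t.:
  3.2x1 + 18.5x2 + 5x3 + 3.2x4 + 45.8x5 ≥ 82.9   (carbon)
  5x1 + 3x3 + 1x4 ≥ 9   (nickel)
  8x1 + 689x2 + 10x3 + 8x4 + 5x5 ≥ 296   (manganese)
  x4 ≤ 2.1
  x3 ≤ 3.1
  x1, x2, x3, x4, x5 ≥ 0.
The minimum-cost mix takes nothing from scrap grade C, scrap grade B — only return scrap, silicomanganese, pig iron. Binding constraints: carbon, nickel, manganese.
Solving gives x1 = 1.8, x2 = 0.3977, x5 = 1.524.
Objective = 0.37·1.8 + 2.44·0.3977 + 0.84·1.524 = 2.9165.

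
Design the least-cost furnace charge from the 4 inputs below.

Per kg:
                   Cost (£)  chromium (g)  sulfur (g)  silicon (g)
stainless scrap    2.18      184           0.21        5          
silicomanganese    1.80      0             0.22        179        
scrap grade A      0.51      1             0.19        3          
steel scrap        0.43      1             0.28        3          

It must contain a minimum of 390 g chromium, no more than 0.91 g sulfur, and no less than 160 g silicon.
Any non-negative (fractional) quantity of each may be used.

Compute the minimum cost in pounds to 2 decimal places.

£6.12

Set it up as a linear program. Let x1 = kg of stainless scrap, x2 = kg of silicomanganese, x3 = kg of scrap grade A, x4 = kg of steel scrap.
Minimize 2.18x1 + 1.8x2 + 0.51x3 + 0.43x4 with:
  184x1 + 1x3 + 1x4 ≥ 390   (chromium)
  0.21x1 + 0.22x2 + 0.19x3 + 0.28x4 ≤ 0.91   (sulfur)
  5x1 + 179x2 + 3x3 + 3x4 ≥ 160   (silicon)
  x1, x2, x3, x4 ≥ 0.
The minimum-cost mix takes nothing from scrap grade A, steel scrap — only stainless scrap, silicomanganese. The chromium and silicon requirements are met with equality.
So stainless scrap = 2.12 kg, silicomanganese = 0.8346 kg.
Total cost: 2.18·2.12 + 1.8·0.8346 = 6.1239.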